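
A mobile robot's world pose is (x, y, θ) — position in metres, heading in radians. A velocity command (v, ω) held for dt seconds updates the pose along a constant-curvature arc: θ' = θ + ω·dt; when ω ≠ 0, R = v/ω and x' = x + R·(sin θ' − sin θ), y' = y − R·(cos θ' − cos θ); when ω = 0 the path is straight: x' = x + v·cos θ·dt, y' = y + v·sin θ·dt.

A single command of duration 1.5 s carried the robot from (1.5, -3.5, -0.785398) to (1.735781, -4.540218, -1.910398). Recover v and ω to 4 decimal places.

v = 0.7500, ω = -0.7500

Δθ = -1.910398 − -0.785398 = -1.125000
ω = Δθ/dt = -1.125000/1.5 = -0.7500
R = −Δy/(cos θ' − cos θ) = -1.0000
v = R·ω = -1.0000·-0.7500 = 0.7500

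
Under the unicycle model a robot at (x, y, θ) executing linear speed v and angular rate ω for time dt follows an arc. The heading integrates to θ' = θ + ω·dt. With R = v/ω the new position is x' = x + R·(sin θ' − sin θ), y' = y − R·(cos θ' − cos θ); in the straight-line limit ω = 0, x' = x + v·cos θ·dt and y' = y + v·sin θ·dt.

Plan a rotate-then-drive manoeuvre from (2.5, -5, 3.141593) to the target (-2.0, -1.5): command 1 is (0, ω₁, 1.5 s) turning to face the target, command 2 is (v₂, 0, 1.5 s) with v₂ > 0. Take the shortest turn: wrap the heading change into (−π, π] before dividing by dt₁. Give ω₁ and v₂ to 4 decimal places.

heading to target = atan2(-1.5−-5, -2−2.5) = 2.4805
Δθ = wrap(2.4805 − 3.1416) = -0.6610; ω₁ = Δθ/dt₁ = -0.4407
distance = √((-2−2.5)² + (-1.5−-5)²) = 5.7009; v₂ = distance/dt₂ = 3.8006

ω₁ = -0.4407, v₂ = 3.8006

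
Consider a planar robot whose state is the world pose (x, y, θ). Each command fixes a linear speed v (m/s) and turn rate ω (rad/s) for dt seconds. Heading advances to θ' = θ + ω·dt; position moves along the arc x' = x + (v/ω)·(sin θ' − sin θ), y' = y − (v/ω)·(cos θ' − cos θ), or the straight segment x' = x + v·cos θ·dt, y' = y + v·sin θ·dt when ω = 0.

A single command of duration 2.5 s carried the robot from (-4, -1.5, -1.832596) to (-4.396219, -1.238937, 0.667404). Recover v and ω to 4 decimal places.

v = -0.2500, ω = 1.0000

Δθ = 0.667404 − -1.832596 = 2.500000
ω = Δθ/dt = 2.500000/2.5 = 1.0000
R = Δx/(sin θ' − sin θ) = -0.2500
v = R·ω = -0.2500·1.0000 = -0.2500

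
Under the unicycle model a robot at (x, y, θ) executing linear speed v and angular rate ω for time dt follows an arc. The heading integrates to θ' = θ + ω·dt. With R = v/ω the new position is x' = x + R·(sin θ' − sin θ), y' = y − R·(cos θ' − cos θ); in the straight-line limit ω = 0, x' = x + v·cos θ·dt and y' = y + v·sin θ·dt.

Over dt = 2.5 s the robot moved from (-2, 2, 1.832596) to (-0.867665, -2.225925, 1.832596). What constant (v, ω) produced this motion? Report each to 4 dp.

Δθ = 1.832596 − 1.832596 = 0.000000
ω = Δθ/dt = 0.000000/2.5 = 0.0000
ω = 0 → v = (Δx·cos θ + Δy·sin θ)/dt = -1.7500

v = -1.7500, ω = 0.0000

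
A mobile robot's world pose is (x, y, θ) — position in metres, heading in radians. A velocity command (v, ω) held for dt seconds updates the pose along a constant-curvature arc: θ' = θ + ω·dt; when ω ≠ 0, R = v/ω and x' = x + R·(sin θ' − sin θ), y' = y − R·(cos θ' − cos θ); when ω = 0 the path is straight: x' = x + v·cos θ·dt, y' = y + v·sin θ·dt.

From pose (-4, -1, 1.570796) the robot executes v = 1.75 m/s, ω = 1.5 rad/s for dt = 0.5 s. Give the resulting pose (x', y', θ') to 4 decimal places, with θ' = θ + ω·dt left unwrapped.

θ' = 1.5708 + 1.5·0.5 = 2.3208
R = v/ω = 1.75/1.5 = 1.1667
x' = -4 + 1.1667·(sin 2.3208 − sin 1.5708) = -4.3130
y' = -1 − 1.1667·(cos 2.3208 − cos 1.5708) = -0.2048

(-4.3130, -0.2048, 2.3208)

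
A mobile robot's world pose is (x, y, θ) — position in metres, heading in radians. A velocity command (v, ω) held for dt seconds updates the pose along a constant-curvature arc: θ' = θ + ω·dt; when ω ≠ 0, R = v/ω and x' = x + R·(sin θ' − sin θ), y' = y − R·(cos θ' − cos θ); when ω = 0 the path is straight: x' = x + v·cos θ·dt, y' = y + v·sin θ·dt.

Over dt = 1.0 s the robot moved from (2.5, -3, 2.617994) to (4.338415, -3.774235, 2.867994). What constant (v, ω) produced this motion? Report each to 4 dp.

v = -2.0000, ω = 0.2500

Δθ = 2.867994 − 2.617994 = 0.250000
ω = Δθ/dt = 0.250000/1.0 = 0.2500
R = Δx/(sin θ' − sin θ) = -8.0000
v = R·ω = -8.0000·0.2500 = -2.0000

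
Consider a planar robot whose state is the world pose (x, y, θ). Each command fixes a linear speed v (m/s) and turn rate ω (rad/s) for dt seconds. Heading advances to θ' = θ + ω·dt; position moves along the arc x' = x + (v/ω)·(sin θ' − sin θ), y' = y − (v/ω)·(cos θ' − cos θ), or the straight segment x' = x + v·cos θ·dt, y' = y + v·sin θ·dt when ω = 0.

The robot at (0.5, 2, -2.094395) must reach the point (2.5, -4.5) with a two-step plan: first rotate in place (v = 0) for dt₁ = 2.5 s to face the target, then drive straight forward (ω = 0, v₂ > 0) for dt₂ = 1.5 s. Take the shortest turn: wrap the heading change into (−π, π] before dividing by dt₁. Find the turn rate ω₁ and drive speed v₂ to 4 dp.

ω₁ = 0.3288, v₂ = 4.5338

heading to target = atan2(-4.5−2, 2.5−0.5) = -1.2723
Δθ = wrap(-1.2723 − -2.0944) = 0.8221; ω₁ = Δθ/dt₁ = 0.3288
distance = √((2.5−0.5)² + (-4.5−2)²) = 6.8007; v₂ = distance/dt₂ = 4.5338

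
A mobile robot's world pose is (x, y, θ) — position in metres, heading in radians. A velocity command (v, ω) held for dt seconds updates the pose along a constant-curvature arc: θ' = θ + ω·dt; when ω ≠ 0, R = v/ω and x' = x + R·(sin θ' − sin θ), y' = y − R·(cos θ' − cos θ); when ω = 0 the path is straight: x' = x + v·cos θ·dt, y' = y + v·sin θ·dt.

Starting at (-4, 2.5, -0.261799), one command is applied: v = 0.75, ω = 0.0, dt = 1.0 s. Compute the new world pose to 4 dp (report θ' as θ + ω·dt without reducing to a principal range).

θ' = -0.2618 + 0.0·1.0 = -0.2618
ω = 0 → straight: x' = -4 + 0.75·cos(-0.2618)·1.0 = -3.2756
y' = 2.5 + 0.75·sin(-0.2618)·1.0 = 2.3059

(-3.2756, 2.3059, -0.2618)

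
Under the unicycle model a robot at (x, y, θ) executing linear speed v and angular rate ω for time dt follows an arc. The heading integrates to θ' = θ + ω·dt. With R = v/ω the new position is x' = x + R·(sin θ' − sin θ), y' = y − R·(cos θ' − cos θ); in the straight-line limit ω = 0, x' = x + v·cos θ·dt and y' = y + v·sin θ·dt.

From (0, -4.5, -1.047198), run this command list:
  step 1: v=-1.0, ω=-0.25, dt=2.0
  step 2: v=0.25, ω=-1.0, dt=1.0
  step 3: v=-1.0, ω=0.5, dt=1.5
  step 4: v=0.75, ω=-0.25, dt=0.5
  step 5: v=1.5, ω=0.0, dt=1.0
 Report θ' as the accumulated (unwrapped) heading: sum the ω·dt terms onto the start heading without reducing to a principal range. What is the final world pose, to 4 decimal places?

(-0.4389, -3.3669, -1.9222)

step 1: θ'=-1.5472 (R=4.0000) → pose (-0.5348, -2.5944, -1.5472)
step 2: θ'=-2.5472 (R=-0.2500) → pose (-0.6447, -2.8074, -2.5472)
step 3: θ'=-1.7972 (R=-2.0000) → pose (0.1842, -1.5994, -1.7972)
step 4: θ'=-1.9222 (R=-3.0000) → pose (0.0775, -1.9586, -1.9222)
step 5: θ'=-1.9222 (straight) → pose (-0.4389, -3.3669, -1.9222)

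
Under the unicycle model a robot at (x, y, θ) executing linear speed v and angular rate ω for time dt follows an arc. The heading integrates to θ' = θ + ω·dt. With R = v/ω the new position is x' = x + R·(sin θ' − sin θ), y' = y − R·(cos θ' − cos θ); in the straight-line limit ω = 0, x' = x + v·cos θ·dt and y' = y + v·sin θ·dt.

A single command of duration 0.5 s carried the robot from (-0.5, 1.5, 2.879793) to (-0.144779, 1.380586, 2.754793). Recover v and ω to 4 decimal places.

v = -0.7500, ω = -0.2500

Δθ = 2.754793 − 2.879793 = -0.125000
ω = Δθ/dt = -0.125000/0.5 = -0.2500
R = Δx/(sin θ' − sin θ) = 3.0000
v = R·ω = 3.0000·-0.2500 = -0.7500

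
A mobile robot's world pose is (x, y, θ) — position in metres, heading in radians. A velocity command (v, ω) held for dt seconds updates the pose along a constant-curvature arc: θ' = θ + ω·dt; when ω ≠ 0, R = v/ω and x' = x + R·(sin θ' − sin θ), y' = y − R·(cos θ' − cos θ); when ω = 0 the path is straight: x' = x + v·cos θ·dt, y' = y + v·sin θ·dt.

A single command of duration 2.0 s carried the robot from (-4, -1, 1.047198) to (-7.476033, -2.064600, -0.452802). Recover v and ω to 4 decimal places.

v = -2.0000, ω = -0.7500

Δθ = -0.452802 − 1.047198 = -1.500000
ω = Δθ/dt = -1.500000/2.0 = -0.7500
R = Δx/(sin θ' − sin θ) = 2.6667
v = R·ω = 2.6667·-0.7500 = -2.0000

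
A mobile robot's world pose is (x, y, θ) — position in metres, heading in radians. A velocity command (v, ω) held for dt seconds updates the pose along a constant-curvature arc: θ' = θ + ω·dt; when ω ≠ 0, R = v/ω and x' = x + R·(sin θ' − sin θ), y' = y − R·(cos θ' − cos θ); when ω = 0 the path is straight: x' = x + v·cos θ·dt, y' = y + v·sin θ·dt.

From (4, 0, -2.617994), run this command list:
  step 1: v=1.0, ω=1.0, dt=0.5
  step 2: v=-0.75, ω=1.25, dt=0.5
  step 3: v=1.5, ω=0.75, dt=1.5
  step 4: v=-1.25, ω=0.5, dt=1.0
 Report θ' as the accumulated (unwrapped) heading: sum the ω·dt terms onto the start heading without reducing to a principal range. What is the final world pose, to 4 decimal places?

(3.7778, -1.5519, 0.1320)

step 1: θ'=-2.1180 (R=1.0000) → pose (3.6460, -0.3457, -2.1180)
step 2: θ'=-1.4930 (R=-0.6000) → pose (3.7318, 0.0131, -1.4930)
step 3: θ'=-0.3680 (R=2.0000) → pose (5.0063, -1.6976, -0.3680)
step 4: θ'=0.1320 (R=-2.5000) → pose (3.7778, -1.5519, 0.1320)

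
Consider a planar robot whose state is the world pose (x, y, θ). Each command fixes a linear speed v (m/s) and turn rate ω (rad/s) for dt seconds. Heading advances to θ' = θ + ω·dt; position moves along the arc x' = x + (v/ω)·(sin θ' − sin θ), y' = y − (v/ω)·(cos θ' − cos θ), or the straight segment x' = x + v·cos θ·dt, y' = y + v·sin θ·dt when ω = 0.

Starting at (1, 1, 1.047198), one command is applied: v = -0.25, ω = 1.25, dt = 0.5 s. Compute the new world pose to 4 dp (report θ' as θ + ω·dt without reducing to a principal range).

θ' = 1.0472 + 1.25·0.5 = 1.6722
R = v/ω = -0.25/1.25 = -0.2000
x' = 1 + -0.2000·(sin 1.6722 − sin 1.0472) = 0.9742
y' = 1 − -0.2000·(cos 1.6722 − cos 1.0472) = 0.8798

(0.9742, 0.8798, 1.6722)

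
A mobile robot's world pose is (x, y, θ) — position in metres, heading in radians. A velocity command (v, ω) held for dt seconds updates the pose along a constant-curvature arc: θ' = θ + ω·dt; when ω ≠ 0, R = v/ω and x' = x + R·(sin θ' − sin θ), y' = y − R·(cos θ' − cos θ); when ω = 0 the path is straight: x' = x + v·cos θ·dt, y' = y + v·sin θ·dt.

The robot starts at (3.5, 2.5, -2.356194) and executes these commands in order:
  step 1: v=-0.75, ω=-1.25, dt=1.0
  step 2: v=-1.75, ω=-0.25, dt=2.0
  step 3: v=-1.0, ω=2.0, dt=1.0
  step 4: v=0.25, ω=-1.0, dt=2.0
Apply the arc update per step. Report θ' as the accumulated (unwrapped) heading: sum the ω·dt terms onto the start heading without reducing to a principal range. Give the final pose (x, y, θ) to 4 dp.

(7.2299, 0.3572, -4.1062)

step 1: θ'=-3.6062 (R=0.6000) → pose (4.1931, 2.6121, -3.6062)
step 2: θ'=-4.1062 (R=7.0000) → pose (6.8094, 0.3423, -4.1062)
step 3: θ'=-2.1062 (R=-0.5000) → pose (7.6503, 0.3721, -2.1062)
step 4: θ'=-4.1062 (R=-0.2500) → pose (7.2299, 0.3572, -4.1062)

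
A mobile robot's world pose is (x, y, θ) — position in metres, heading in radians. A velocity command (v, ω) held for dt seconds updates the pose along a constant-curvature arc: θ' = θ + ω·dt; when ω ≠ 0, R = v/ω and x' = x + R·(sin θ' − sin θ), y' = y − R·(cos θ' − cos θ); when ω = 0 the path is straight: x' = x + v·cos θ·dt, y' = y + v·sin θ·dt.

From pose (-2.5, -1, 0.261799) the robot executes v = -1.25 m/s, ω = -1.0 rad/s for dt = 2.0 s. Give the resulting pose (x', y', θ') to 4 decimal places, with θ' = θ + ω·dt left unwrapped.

θ' = 0.2618 + -1.0·2.0 = -1.7382
R = v/ω = -1.25/-1.0 = 1.2500
x' = -2.5 + 1.2500·(sin -1.7382 − sin 0.2618) = -4.0560
y' = -1 − 1.2500·(cos -1.7382 − cos 0.2618) = 0.4157

(-4.0560, 0.4157, -1.7382)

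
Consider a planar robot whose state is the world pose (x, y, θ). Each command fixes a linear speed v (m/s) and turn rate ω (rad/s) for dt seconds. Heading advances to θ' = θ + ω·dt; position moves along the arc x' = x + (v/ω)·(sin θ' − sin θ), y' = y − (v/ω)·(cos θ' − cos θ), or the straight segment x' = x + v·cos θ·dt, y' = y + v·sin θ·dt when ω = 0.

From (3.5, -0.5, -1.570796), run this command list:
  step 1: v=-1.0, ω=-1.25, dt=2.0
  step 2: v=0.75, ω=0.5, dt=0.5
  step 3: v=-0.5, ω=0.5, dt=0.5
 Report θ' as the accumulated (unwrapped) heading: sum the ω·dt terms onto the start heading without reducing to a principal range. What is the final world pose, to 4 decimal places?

(4.8935, 0.1170, -3.5708)

step 1: θ'=-4.0708 (R=0.8000) → pose (4.9409, -0.0212, -4.0708)
step 2: θ'=-3.8208 (R=1.5000) → pose (4.6815, 0.2482, -3.8208)
step 3: θ'=-3.5708 (R=-1.0000) → pose (4.8935, 0.1170, -3.5708)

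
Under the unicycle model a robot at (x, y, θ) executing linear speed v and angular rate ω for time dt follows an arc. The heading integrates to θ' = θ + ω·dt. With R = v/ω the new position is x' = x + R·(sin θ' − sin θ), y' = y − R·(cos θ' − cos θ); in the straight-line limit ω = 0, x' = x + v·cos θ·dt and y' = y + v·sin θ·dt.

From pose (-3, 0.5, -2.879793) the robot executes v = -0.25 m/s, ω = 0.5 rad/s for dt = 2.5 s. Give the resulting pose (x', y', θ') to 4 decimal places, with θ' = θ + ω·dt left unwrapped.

θ' = -2.8798 + 0.5·2.5 = -1.6298
R = v/ω = -0.25/0.5 = -0.5000
x' = -3 + -0.5000·(sin -1.6298 − sin -2.8798) = -2.6303
y' = 0.5 − -0.5000·(cos -1.6298 − cos -2.8798) = 0.9535

(-2.6303, 0.9535, -1.6298)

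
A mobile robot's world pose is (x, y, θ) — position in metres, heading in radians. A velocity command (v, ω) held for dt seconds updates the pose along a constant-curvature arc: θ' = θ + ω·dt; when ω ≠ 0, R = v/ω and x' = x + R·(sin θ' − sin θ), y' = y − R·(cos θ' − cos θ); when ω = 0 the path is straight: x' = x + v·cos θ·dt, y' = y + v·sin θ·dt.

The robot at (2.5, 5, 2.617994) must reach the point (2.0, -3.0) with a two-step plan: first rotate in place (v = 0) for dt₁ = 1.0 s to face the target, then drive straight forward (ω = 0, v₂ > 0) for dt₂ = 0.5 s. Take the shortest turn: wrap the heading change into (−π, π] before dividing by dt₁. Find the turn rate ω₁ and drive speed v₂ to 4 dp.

heading to target = atan2(-3−5, 2−2.5) = -1.6332
Δθ = wrap(-1.6332 − 2.6180) = 2.0320; ω₁ = Δθ/dt₁ = 2.0320
distance = √((2−2.5)² + (-3−5)²) = 8.0156; v₂ = distance/dt₂ = 16.0312

ω₁ = 2.0320, v₂ = 16.0312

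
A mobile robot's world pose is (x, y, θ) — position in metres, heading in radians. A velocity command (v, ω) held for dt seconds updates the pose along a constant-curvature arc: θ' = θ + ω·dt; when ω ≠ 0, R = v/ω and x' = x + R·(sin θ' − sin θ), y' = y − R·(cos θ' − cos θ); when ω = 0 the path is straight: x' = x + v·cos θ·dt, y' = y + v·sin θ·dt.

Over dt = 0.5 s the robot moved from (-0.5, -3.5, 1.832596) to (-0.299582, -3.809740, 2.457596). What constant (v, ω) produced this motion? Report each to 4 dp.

Δθ = 2.457596 − 1.832596 = 0.625000
ω = Δθ/dt = 0.625000/0.5 = 1.2500
R = −Δy/(cos θ' − cos θ) = -0.6000
v = R·ω = -0.6000·1.2500 = -0.7500

v = -0.7500, ω = 1.2500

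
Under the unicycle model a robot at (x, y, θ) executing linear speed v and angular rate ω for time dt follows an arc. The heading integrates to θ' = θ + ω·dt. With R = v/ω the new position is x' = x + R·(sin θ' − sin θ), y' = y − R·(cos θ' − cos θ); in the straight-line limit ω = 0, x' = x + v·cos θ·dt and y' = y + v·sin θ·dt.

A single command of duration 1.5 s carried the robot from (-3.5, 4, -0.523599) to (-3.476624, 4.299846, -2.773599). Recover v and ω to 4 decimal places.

Δθ = -2.773599 − -0.523599 = -2.250000
ω = Δθ/dt = -2.250000/1.5 = -1.5000
R = −Δy/(cos θ' − cos θ) = 0.1667
v = R·ω = 0.1667·-1.5000 = -0.2500

v = -0.2500, ω = -1.5000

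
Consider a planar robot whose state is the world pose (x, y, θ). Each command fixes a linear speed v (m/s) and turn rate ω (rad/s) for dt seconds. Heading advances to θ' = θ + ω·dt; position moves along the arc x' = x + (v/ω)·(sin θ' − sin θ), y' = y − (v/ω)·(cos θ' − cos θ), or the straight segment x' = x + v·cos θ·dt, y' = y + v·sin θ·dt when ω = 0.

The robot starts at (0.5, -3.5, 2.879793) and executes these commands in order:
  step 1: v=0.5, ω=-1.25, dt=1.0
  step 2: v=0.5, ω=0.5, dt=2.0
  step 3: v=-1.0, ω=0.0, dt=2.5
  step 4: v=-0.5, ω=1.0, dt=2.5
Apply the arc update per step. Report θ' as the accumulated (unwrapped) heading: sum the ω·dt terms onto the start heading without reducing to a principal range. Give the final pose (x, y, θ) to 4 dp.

(2.5773, -2.9101, 5.1298)

step 1: θ'=1.6298 (R=-0.4000) → pose (0.2042, -3.1372, 1.6298)
step 2: θ'=2.6298 (R=1.0000) → pose (-0.3043, -2.3243, 2.6298)
step 3: θ'=2.6298 (straight) → pose (1.8754, -3.5487, 2.6298)
step 4: θ'=5.1298 (R=-0.5000) → pose (2.5773, -2.9101, 5.1298)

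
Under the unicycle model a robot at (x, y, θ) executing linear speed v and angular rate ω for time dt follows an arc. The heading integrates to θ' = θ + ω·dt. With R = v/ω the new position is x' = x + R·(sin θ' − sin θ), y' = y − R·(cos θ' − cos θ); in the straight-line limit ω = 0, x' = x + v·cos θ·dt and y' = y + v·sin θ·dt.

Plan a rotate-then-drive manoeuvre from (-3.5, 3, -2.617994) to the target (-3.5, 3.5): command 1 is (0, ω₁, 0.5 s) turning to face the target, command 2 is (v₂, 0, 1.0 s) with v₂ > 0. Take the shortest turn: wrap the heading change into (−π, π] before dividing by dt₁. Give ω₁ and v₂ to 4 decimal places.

ω₁ = -4.1888, v₂ = 0.5000

heading to target = atan2(3.5−3, -3.5−-3.5) = 1.5708
Δθ = wrap(1.5708 − -2.6180) = -2.0944; ω₁ = Δθ/dt₁ = -4.1888
distance = √((-3.5−-3.5)² + (3.5−3)²) = 0.5000; v₂ = distance/dt₂ = 0.5000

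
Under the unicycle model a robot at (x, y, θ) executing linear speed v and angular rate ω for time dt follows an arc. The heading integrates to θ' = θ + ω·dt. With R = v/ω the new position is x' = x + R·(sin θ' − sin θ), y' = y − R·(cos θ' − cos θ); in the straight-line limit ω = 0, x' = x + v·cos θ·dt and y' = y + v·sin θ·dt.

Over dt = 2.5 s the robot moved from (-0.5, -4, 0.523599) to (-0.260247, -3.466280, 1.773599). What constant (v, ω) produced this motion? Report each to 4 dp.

Δθ = 1.773599 − 0.523599 = 1.250000
ω = Δθ/dt = 1.250000/2.5 = 0.5000
R = −Δy/(cos θ' − cos θ) = 0.5000
v = R·ω = 0.5000·0.5000 = 0.2500

v = 0.2500, ω = 0.5000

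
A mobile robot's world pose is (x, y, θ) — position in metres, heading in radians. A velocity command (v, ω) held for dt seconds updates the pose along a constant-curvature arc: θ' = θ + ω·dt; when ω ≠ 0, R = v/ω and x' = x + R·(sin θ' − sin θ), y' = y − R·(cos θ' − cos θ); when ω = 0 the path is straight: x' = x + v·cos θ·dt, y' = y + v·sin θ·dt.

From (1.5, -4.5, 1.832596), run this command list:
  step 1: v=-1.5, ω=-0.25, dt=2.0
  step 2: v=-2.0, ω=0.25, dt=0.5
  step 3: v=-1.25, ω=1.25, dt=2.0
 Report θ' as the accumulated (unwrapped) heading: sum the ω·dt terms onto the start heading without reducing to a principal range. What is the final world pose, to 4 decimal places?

step 1: θ'=1.3326 (R=6.0000) → pose (1.5350, -7.4686, 1.3326)
step 2: θ'=1.4576 (R=-8.0000) → pose (1.3603, -8.4526, 1.4576)
step 3: θ'=3.9576 (R=-1.0000) → pose (3.0824, -9.2507, 3.9576)

(3.0824, -9.2507, 3.9576)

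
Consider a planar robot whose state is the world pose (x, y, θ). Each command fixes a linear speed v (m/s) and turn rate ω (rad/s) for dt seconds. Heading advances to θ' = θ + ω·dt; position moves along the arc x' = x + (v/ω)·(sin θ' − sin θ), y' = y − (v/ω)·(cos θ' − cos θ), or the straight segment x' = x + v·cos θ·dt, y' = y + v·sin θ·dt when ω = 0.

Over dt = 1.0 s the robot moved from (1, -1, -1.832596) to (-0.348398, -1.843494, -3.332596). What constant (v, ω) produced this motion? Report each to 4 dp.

v = 1.7500, ω = -1.5000

Δθ = -3.332596 − -1.832596 = -1.500000
ω = Δθ/dt = -1.500000/1.0 = -1.5000
R = Δx/(sin θ' − sin θ) = -1.1667
v = R·ω = -1.1667·-1.5000 = 1.7500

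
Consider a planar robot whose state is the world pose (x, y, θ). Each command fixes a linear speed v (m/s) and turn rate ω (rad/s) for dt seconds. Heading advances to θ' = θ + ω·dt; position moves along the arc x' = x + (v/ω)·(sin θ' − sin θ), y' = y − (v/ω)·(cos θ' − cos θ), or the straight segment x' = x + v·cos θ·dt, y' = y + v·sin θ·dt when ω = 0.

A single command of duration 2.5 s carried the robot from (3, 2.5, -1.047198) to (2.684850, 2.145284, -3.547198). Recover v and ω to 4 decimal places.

Δθ = -3.547198 − -1.047198 = -2.500000
ω = Δθ/dt = -2.500000/2.5 = -1.0000
R = −Δy/(cos θ' − cos θ) = -0.2500
v = R·ω = -0.2500·-1.0000 = 0.2500

v = 0.2500, ω = -1.0000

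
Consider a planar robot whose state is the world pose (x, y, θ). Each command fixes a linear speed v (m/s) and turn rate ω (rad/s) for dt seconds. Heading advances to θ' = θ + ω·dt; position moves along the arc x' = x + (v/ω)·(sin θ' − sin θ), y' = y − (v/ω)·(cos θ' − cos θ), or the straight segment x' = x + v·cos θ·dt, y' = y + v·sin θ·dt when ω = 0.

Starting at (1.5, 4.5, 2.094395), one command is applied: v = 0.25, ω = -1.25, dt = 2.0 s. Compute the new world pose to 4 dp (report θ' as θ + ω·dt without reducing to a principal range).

θ' = 2.0944 + -1.25·2.0 = -0.4056
R = v/ω = 0.25/-1.25 = -0.2000
x' = 1.5 + -0.2000·(sin -0.4056 − sin 2.0944) = 1.7521
y' = 4.5 − -0.2000·(cos -0.4056 − cos 2.0944) = 4.7838

(1.7521, 4.7838, -0.4056)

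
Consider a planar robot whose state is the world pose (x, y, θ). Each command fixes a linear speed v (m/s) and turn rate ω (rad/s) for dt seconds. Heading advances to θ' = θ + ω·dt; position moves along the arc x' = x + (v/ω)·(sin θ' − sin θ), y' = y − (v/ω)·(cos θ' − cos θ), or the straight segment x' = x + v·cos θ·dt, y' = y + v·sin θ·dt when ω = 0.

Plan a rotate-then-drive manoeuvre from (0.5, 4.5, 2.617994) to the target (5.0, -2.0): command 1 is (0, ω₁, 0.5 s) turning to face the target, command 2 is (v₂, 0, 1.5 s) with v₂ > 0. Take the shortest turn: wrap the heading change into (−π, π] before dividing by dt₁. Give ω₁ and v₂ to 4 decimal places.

heading to target = atan2(-2−4.5, 5−0.5) = -0.9653
Δθ = wrap(-0.9653 − 2.6180) = 2.6999; ω₁ = Δθ/dt₁ = 5.3999
distance = √((5−0.5)² + (-2−4.5)²) = 7.9057; v₂ = distance/dt₂ = 5.2705

ω₁ = 5.3999, v₂ = 5.2705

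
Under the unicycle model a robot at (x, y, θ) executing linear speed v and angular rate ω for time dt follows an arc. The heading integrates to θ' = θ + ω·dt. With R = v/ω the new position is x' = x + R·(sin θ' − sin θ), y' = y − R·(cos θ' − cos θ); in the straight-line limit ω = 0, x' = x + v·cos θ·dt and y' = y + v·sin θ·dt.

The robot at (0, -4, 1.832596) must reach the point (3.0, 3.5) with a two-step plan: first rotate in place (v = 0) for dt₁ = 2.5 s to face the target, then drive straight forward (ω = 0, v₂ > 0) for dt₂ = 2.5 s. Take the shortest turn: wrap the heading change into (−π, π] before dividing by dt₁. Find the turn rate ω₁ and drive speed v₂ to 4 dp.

ω₁ = -0.2569, v₂ = 3.2311

heading to target = atan2(3.5−-4, 3−0) = 1.1903
Δθ = wrap(1.1903 − 1.8326) = -0.6423; ω₁ = Δθ/dt₁ = -0.2569
distance = √((3−0)² + (3.5−-4)²) = 8.0777; v₂ = distance/dt₂ = 3.2311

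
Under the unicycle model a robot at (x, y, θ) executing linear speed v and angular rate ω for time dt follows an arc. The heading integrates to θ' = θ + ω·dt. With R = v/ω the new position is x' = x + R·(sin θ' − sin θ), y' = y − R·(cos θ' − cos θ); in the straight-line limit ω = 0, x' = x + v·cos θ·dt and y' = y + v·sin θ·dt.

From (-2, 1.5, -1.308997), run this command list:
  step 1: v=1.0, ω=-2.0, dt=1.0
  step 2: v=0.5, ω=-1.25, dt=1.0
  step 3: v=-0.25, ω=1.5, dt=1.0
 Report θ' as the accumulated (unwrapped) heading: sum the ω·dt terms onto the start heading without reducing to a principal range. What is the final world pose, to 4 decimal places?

(-2.7165, 1.0702, -3.0590)

step 1: θ'=-3.3090 (R=-0.5000) → pose (-2.5663, 0.8776, -3.3090)
step 2: θ'=-4.5590 (R=-0.4000) → pose (-2.8949, 1.2109, -4.5590)
step 3: θ'=-3.0590 (R=-0.1667) → pose (-2.7165, 1.0702, -3.0590)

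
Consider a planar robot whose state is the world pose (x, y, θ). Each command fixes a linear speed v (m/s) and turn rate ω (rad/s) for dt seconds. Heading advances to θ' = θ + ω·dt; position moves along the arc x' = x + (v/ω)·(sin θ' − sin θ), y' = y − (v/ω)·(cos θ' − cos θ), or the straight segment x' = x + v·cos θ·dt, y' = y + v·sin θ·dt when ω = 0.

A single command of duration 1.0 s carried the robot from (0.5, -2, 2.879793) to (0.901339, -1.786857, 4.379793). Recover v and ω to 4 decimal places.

v = -0.5000, ω = 1.5000

Δθ = 4.379793 − 2.879793 = 1.500000
ω = Δθ/dt = 1.500000/1.0 = 1.5000
R = Δx/(sin θ' − sin θ) = -0.3333
v = R·ω = -0.3333·1.5000 = -0.5000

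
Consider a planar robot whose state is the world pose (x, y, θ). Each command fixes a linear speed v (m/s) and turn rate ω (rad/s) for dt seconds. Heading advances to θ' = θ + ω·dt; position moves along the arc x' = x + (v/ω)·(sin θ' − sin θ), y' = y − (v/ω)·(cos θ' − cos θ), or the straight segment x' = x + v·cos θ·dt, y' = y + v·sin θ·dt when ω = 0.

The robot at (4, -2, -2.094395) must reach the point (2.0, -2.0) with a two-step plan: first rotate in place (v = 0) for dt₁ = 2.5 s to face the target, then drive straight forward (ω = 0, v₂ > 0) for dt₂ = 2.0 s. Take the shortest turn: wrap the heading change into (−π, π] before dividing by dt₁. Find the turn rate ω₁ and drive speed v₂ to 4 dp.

heading to target = atan2(-2−-2, 2−4) = 3.1416
Δθ = wrap(3.1416 − -2.0944) = -1.0472; ω₁ = Δθ/dt₁ = -0.4189
distance = √((2−4)² + (-2−-2)²) = 2.0000; v₂ = distance/dt₂ = 1.0000

ω₁ = -0.4189, v₂ = 1.0000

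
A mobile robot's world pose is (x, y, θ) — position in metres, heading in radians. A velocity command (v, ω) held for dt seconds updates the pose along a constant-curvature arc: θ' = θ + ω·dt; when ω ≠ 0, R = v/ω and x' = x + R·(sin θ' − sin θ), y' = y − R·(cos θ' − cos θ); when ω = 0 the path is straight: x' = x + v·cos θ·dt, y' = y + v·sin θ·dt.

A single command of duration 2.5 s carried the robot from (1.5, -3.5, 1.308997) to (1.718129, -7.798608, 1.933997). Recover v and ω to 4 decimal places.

v = -1.7500, ω = 0.2500

Δθ = 1.933997 − 1.308997 = 0.625000
ω = Δθ/dt = 0.625000/2.5 = 0.2500
R = −Δy/(cos θ' − cos θ) = -7.0000
v = R·ω = -7.0000·0.2500 = -1.7500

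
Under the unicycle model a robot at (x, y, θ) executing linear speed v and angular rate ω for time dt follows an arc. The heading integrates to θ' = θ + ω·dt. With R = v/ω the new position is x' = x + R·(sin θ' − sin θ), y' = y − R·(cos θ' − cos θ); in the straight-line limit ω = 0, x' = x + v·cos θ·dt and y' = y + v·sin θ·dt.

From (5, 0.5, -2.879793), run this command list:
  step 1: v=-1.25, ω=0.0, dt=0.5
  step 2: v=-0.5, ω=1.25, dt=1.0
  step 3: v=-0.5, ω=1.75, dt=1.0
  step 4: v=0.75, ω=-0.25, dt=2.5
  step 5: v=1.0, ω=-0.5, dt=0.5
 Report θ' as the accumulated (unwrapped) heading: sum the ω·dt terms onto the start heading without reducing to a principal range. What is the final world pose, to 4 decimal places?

(7.7937, 0.6788, -0.7548)

step 1: θ'=-2.8798 (straight) → pose (5.6037, 0.6618, -2.8798)
step 2: θ'=-1.6298 (R=-0.4000) → pose (5.8995, 1.0245, -1.6298)
step 3: θ'=0.1202 (R=-0.2857) → pose (5.5800, 1.3250, 0.1202)
step 4: θ'=-0.5048 (R=-3.0000) → pose (7.3906, 0.9725, -0.5048)
step 5: θ'=-0.7548 (R=-2.0000) → pose (7.7937, 0.6788, -0.7548)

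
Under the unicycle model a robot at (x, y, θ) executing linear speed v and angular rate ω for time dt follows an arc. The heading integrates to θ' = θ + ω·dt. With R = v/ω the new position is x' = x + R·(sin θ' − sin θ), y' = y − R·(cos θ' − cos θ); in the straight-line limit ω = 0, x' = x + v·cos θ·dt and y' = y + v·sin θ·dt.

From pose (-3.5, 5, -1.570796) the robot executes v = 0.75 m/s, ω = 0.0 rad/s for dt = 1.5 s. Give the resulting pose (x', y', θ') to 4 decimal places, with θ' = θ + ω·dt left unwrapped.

θ' = -1.5708 + 0.0·1.5 = -1.5708
ω = 0 → straight: x' = -3.5 + 0.75·cos(-1.5708)·1.5 = -3.5000
y' = 5 + 0.75·sin(-1.5708)·1.5 = 3.8750

(-3.5000, 3.8750, -1.5708)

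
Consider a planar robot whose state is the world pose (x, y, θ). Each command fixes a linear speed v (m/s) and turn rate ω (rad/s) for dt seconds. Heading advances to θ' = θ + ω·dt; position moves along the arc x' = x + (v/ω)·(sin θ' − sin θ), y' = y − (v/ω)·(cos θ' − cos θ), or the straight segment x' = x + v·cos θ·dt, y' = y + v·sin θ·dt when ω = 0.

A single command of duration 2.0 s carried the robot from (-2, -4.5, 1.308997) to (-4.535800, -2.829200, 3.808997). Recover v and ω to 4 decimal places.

v = 2.0000, ω = 1.2500

Δθ = 3.808997 − 1.308997 = 2.500000
ω = Δθ/dt = 2.500000/2.0 = 1.2500
R = Δx/(sin θ' − sin θ) = 1.6000
v = R·ω = 1.6000·1.2500 = 2.0000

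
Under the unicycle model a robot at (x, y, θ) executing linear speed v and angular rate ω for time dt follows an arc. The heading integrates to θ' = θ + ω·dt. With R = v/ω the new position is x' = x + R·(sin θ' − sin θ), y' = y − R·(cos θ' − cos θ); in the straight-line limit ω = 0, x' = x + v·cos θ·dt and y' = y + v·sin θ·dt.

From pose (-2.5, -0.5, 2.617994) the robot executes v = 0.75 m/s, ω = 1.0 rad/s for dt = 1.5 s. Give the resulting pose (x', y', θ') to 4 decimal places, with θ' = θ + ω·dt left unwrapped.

θ' = 2.6180 + 1.0·1.5 = 4.1180
R = v/ω = 0.75/1.0 = 0.7500
x' = -2.5 + 0.7500·(sin 4.1180 − sin 2.6180) = -3.4964
y' = -0.5 − 0.7500·(cos 4.1180 − cos 2.6180) = -0.7295

(-3.4964, -0.7295, 4.1180)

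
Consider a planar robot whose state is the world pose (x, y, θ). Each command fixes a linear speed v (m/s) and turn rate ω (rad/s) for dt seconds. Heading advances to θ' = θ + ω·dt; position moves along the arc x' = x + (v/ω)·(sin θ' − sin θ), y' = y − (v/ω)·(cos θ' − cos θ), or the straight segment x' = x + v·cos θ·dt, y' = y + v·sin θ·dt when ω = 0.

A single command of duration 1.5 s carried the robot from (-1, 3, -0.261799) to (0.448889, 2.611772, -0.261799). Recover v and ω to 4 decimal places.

Δθ = -0.261799 − -0.261799 = 0.000000
ω = Δθ/dt = 0.000000/1.5 = 0.0000
ω = 0 → v = (Δx·cos θ + Δy·sin θ)/dt = 1.0000

v = 1.0000, ω = 0.0000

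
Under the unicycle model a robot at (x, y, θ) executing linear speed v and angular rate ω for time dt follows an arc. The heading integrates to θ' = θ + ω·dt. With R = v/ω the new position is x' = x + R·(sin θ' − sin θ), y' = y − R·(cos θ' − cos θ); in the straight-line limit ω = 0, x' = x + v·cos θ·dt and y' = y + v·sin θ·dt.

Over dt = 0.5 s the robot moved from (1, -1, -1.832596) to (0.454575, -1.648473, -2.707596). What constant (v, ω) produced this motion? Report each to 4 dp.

Δθ = -2.707596 − -1.832596 = -0.875000
ω = Δθ/dt = -0.875000/0.5 = -1.7500
R = −Δy/(cos θ' − cos θ) = -1.0000
v = R·ω = -1.0000·-1.7500 = 1.7500

v = 1.7500, ω = -1.7500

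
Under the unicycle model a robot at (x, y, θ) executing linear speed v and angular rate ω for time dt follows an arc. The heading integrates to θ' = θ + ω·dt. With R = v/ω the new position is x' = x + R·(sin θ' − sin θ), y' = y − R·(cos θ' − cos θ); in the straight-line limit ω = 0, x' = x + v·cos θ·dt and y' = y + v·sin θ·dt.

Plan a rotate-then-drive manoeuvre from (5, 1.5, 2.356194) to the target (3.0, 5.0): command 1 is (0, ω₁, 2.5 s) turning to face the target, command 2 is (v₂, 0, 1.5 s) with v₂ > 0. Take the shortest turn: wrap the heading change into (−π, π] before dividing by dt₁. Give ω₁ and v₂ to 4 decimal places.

heading to target = atan2(5−1.5, 3−5) = 2.0899
Δθ = wrap(2.0899 − 2.3562) = -0.2663; ω₁ = Δθ/dt₁ = -0.1065
distance = √((3−5)² + (5−1.5)²) = 4.0311; v₂ = distance/dt₂ = 2.6874

ω₁ = -0.1065, v₂ = 2.6874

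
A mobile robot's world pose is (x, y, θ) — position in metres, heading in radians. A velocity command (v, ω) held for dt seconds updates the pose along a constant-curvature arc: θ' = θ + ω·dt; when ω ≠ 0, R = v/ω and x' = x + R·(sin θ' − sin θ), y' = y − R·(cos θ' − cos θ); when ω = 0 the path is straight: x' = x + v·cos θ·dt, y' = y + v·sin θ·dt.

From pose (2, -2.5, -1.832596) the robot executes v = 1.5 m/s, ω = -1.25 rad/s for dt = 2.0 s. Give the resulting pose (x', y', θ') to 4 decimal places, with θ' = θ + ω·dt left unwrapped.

θ' = -1.8326 + -1.25·2.0 = -4.3326
R = v/ω = 1.5/-1.25 = -1.2000
x' = 2 + -1.2000·(sin -4.3326 − sin -1.8326) = -0.2736
y' = -2.5 − -1.2000·(cos -4.3326 − cos -1.8326) = -2.6343

(-0.2736, -2.6343, -4.3326)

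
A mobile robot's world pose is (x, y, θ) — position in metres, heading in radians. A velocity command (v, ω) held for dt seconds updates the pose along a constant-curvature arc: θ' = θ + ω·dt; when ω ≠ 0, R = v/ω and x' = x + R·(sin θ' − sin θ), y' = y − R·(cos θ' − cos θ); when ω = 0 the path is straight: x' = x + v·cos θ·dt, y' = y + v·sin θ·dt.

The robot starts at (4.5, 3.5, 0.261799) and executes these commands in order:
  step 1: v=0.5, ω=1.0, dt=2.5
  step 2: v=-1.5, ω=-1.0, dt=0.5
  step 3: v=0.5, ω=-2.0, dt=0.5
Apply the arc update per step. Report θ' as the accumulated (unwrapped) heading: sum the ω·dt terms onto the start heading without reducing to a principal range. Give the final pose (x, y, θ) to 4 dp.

step 1: θ'=2.7618 (R=0.5000) → pose (4.5560, 4.4473, 2.7618)
step 2: θ'=2.2618 (R=1.5000) → pose (5.1558, 4.0102, 2.2618)
step 3: θ'=1.2618 (R=-0.2500) → pose (5.1103, 4.2455, 1.2618)

(5.1103, 4.2455, 1.2618)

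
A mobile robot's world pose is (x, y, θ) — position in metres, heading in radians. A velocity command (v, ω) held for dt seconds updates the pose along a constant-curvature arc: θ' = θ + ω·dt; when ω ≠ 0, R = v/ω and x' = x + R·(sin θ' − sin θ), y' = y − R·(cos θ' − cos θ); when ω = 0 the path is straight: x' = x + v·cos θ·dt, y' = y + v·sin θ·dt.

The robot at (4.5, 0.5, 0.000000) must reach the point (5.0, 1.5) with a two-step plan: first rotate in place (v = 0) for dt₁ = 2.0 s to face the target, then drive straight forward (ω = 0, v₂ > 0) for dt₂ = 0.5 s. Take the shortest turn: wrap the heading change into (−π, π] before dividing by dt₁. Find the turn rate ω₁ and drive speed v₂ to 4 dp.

heading to target = atan2(1.5−0.5, 5−4.5) = 1.1071
Δθ = wrap(1.1071 − 0.0000) = 1.1071; ω₁ = Δθ/dt₁ = 0.5536
distance = √((5−4.5)² + (1.5−0.5)²) = 1.1180; v₂ = distance/dt₂ = 2.2361

ω₁ = 0.5536, v₂ = 2.2361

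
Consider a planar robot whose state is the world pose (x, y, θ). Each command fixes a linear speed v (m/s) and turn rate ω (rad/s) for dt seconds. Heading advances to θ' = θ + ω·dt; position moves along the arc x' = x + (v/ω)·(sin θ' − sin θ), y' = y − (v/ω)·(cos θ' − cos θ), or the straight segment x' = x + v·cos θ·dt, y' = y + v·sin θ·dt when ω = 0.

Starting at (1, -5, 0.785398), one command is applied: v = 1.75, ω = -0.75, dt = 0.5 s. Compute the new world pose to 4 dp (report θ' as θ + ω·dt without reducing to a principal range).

(1.7190, -4.5103, 0.4104)

θ' = 0.7854 + -0.75·0.5 = 0.4104
R = v/ω = 1.75/-0.75 = -2.3333
x' = 1 + -2.3333·(sin 0.4104 − sin 0.7854) = 1.7190
y' = -5 − -2.3333·(cos 0.4104 − cos 0.7854) = -4.5103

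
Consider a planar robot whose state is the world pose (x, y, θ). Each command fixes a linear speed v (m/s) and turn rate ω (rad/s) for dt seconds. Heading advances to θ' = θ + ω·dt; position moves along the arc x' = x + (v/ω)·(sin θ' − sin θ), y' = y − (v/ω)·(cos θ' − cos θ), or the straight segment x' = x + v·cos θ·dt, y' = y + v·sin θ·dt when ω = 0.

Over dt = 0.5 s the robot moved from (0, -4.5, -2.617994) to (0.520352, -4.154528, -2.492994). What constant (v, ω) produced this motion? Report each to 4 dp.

v = -1.2500, ω = 0.2500

Δθ = -2.492994 − -2.617994 = 0.125000
ω = Δθ/dt = 0.125000/0.5 = 0.2500
R = Δx/(sin θ' − sin θ) = -5.0000
v = R·ω = -5.0000·0.2500 = -1.2500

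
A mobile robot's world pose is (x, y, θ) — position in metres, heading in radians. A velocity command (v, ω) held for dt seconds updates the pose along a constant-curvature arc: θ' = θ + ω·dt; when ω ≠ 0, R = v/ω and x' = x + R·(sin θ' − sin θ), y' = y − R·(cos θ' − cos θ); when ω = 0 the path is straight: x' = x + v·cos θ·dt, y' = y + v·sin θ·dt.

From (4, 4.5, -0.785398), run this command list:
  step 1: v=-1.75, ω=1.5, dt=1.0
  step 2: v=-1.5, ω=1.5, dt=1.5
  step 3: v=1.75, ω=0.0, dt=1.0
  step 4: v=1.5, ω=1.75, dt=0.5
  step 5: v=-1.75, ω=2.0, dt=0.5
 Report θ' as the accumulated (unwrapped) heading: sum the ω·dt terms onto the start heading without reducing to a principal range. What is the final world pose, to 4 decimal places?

(0.7709, 3.7190, 4.8396)

step 1: θ'=0.7146 (R=-1.1667) → pose (2.4105, 4.5563, 0.7146)
step 2: θ'=2.9646 (R=-1.0000) → pose (2.8898, 2.8166, 2.9646)
step 3: θ'=2.9646 (straight) → pose (1.1671, 3.1247, 2.9646)
step 4: θ'=3.8396 (R=0.8571) → pose (0.4653, 2.9376, 3.8396)
step 5: θ'=4.8396 (R=-0.8750) → pose (0.7709, 3.7190, 4.8396)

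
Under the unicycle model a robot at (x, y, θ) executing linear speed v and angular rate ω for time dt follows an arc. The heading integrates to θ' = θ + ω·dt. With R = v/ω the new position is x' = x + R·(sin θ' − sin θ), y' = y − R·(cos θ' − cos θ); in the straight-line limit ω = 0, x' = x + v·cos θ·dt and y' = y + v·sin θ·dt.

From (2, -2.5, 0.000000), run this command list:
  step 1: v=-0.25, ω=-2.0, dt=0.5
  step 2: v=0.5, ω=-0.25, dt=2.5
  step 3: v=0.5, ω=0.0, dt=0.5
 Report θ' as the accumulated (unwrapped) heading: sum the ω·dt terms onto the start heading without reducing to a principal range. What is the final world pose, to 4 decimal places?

step 1: θ'=-1.0000 (R=0.1250) → pose (1.8948, -2.4425, -1.0000)
step 2: θ'=-1.6250 (R=-2.0000) → pose (2.2089, -3.6315, -1.6250)
step 3: θ'=-1.6250 (straight) → pose (2.1954, -3.8811, -1.6250)

(2.1954, -3.8811, -1.6250)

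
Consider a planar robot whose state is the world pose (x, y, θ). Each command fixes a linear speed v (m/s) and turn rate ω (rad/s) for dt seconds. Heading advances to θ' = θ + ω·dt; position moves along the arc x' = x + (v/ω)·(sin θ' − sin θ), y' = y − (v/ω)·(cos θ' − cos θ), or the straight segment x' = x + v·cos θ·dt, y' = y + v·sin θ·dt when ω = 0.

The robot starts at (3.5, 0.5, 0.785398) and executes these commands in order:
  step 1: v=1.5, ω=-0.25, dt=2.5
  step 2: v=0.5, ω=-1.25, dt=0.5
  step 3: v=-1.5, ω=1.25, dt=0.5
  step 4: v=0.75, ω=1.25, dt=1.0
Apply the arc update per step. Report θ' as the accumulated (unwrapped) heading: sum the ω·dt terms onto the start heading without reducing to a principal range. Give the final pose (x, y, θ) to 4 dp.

(6.7946, 2.7513, 1.4104)

step 1: θ'=0.1604 (R=-6.0000) → pose (6.7844, 2.1803, 0.1604)
step 2: θ'=-0.4646 (R=-0.4000) → pose (7.0275, 2.1431, -0.4646)
step 3: θ'=0.1604 (R=-1.2000) → pose (6.2982, 2.2549, 0.1604)
step 4: θ'=1.4104 (R=0.6000) → pose (6.7946, 2.7513, 1.4104)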